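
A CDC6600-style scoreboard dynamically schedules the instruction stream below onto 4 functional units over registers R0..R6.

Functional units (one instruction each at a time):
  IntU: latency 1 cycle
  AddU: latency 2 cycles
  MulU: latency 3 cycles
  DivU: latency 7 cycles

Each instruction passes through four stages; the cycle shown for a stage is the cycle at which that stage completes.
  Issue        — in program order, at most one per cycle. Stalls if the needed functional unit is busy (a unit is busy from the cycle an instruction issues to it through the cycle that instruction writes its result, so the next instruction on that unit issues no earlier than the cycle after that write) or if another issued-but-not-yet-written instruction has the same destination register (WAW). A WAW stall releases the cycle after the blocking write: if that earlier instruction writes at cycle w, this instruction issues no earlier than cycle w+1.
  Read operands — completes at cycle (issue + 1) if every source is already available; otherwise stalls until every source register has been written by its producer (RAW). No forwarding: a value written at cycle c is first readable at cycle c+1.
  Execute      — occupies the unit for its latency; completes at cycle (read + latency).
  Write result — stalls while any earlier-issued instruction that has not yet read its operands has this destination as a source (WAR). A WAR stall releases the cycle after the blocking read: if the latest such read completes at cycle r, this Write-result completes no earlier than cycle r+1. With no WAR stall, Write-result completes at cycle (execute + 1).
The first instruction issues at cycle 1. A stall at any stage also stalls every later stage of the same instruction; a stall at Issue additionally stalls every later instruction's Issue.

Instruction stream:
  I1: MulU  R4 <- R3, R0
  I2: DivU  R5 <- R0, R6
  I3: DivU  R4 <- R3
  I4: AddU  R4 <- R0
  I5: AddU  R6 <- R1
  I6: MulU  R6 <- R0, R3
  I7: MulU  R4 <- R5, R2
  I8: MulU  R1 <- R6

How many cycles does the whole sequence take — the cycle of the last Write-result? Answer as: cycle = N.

I1  is:1  ro:2  ex:5  wr:6
I2  is:2  ro:3  ex:10  wr:11
I3  is:12  ro:13  ex:20  wr:21  — struct: DivU busy until I2 writes@11
I4  is:22  ro:23  ex:25  wr:26  — WAW R4: wait I3 write@21
I5  is:27  ro:28  ex:30  wr:31  — struct: AddU busy until I4 writes@26
I6  is:32  ro:33  ex:36  wr:37  — WAW R6: wait I5 write@31
I7  is:38  ro:39  ex:42  wr:43  — struct: MulU busy until I6 writes@37
I8  is:44  ro:45  ex:48  wr:49  — struct: MulU busy until I7 writes@43

cycle = 49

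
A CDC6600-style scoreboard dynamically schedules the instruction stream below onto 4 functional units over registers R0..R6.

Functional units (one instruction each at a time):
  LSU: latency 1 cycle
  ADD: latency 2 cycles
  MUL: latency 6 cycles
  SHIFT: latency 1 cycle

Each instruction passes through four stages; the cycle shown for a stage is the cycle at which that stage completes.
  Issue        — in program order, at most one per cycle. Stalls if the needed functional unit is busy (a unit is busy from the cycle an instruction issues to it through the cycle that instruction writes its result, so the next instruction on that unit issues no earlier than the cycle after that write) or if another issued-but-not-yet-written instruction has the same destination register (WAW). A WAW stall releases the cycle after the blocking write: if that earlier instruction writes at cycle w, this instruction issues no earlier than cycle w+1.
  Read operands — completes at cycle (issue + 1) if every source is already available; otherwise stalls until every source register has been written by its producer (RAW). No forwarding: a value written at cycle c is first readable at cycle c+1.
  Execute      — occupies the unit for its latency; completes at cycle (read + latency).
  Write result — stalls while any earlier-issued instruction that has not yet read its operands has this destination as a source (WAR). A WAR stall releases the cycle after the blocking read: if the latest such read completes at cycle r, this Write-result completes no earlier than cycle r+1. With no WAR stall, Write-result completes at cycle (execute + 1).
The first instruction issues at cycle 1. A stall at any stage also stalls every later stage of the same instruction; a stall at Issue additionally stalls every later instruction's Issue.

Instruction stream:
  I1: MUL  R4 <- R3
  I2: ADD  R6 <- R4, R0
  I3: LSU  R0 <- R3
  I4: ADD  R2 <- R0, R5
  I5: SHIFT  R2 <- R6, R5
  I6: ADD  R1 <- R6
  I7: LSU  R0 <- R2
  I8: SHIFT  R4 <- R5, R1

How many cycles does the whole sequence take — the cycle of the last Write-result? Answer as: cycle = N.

cycle 1: I1 dispatched to MUL
cycle 2: I1 operands ready · I2 dispatched to ADD
cycle 3: I3 dispatched to LSU
cycle 4: I3 operands ready
cycle 5: I3 complete
cycle 8: I1 complete
cycle 9: R4←I1
cycle 10: I2 operands ready
cycle 11: R0←I3
cycle 12: I2 complete
cycle 13: R6←I2
cycle 14: I4 dispatched to ADD
cycle 15: I4 operands ready
cycle 17: I4 complete
cycle 18: R2←I4
cycle 19: I5 dispatched to SHIFT
cycle 20: I5 operands ready · I6 dispatched to ADD
cycle 21: I5 complete · I6 operands ready · I7 dispatched to LSU
cycle 22: R2←I5
cycle 23: I6 complete · I7 operands ready · I8 dispatched to SHIFT
cycle 24: R1←I6 · I7 complete
cycle 25: R0←I7 · I8 operands ready
cycle 26: I8 complete
cycle 27: R4←I8

cycle = 27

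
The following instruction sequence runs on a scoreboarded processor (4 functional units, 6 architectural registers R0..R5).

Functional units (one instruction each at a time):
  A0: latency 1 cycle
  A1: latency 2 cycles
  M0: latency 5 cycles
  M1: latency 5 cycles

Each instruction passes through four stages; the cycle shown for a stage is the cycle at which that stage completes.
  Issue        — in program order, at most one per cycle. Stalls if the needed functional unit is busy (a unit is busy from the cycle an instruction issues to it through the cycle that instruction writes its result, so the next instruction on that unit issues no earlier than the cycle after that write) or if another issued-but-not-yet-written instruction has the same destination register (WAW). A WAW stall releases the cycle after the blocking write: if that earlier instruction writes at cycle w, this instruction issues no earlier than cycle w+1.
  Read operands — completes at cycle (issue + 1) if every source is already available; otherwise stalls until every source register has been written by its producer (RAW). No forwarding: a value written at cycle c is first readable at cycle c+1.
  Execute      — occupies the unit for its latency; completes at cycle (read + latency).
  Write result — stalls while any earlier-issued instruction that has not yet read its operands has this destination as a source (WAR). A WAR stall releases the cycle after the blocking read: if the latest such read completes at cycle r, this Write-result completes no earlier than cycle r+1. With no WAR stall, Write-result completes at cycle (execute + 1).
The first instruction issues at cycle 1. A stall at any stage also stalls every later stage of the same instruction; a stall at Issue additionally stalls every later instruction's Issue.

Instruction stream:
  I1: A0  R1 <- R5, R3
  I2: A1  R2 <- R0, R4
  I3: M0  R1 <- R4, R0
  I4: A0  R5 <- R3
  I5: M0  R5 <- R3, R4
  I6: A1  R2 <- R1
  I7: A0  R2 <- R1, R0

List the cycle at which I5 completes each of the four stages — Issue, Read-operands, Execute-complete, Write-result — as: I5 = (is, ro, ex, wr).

I5 = (13, 14, 19, 20)

t=1  I1→A0
t=2  I1 RO, I2→A1
t=3  I1 EX, I2 RO
t=4  I1 WR R1
t=5  I2 EX, I3→M0
t=6  I2 WR R2, I3 RO, I4→A0
t=7  I4 RO
t=8  I4 EX
t=9  I4 WR R5
t=11  I3 EX
t=12  I3 WR R1
t=13  I5→M0
t=14  I5 RO, I6→A1
t=15  I6 RO
t=17  I6 EX
t=18  I6 WR R2
t=19  I5 EX, I7→A0
t=20  I5 WR R5, I7 RO
t=21  I7 EX
t=22  I7 WR R2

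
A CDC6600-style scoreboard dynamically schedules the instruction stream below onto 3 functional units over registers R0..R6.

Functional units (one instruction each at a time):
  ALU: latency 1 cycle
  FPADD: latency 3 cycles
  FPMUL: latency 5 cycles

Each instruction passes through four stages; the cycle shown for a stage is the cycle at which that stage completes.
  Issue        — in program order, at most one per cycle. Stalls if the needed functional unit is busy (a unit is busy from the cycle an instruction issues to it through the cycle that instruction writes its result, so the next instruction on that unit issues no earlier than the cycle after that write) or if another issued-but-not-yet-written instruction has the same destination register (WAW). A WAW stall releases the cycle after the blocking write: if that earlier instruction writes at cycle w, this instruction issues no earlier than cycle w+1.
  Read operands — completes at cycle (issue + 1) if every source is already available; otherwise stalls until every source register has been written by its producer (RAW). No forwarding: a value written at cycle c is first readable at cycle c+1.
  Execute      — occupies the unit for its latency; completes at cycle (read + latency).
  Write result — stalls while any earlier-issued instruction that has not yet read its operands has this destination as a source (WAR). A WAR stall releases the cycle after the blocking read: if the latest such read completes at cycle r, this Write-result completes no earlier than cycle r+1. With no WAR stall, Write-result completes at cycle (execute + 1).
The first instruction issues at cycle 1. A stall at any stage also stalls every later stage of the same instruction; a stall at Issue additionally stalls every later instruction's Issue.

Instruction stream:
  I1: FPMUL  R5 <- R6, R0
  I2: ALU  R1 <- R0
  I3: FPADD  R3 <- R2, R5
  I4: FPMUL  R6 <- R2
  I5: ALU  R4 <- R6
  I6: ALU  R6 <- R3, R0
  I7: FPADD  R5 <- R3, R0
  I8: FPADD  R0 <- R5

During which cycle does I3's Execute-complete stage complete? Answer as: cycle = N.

cycle = 12

c1: I1 dispatched to FPMUL
c2: I1 operands ready · I2 dispatched to ALU
c3: I2 operands ready · I3 dispatched to FPADD
c4: I2 complete
c5: R1←I2
c7: I1 complete
c8: R5←I1
c9: I3 operands ready · I4 dispatched to FPMUL
c10: I4 operands ready · I5 dispatched to ALU
c12: I3 complete
c13: R3←I3
c15: I4 complete
c16: R6←I4
c17: I5 operands ready
c18: I5 complete
c19: R4←I5
c20: I6 dispatched to ALU
c21: I6 operands ready · I7 dispatched to FPADD
c22: I6 complete · I7 operands ready
c23: R6←I6
c25: I7 complete
c26: R5←I7
c27: I8 dispatched to FPADD
c28: I8 operands ready
c31: I8 complete
c32: R0←I8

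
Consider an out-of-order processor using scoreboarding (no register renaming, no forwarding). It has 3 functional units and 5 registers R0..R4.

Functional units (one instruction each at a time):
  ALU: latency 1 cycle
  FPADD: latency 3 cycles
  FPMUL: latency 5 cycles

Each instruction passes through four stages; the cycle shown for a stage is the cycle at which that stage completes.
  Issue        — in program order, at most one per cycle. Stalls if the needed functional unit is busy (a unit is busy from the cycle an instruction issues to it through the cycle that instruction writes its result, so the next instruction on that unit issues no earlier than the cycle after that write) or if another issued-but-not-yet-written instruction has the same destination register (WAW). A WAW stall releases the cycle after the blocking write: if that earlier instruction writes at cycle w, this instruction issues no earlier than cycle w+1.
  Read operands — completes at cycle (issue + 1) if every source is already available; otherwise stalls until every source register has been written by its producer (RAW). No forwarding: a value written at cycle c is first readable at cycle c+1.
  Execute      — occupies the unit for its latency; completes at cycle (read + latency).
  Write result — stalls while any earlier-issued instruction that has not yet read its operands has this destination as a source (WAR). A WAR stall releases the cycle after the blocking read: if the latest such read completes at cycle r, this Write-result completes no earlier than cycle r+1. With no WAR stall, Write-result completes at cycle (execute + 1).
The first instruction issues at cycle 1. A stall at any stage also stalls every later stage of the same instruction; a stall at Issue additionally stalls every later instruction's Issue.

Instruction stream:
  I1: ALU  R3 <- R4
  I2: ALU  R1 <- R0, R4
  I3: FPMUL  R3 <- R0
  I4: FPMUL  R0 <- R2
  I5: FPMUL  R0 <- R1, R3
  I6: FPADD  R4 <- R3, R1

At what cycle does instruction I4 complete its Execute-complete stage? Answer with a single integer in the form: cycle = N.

cycle = 20

c1: I1→ALU
c2: I1 RO
c3: I1 EX
c4: I1 WR R3
c5: I2→ALU
c6: I2 RO, I3→FPMUL
c7: I2 EX, I3 RO
c8: I2 WR R1
c12: I3 EX
c13: I3 WR R3
c14: I4→FPMUL
c15: I4 RO
c20: I4 EX
c21: I4 WR R0
c22: I5→FPMUL
c23: I5 RO, I6→FPADD
c24: I6 RO
c27: I6 EX
c28: I5 EX, I6 WR R4
c29: I5 WR R0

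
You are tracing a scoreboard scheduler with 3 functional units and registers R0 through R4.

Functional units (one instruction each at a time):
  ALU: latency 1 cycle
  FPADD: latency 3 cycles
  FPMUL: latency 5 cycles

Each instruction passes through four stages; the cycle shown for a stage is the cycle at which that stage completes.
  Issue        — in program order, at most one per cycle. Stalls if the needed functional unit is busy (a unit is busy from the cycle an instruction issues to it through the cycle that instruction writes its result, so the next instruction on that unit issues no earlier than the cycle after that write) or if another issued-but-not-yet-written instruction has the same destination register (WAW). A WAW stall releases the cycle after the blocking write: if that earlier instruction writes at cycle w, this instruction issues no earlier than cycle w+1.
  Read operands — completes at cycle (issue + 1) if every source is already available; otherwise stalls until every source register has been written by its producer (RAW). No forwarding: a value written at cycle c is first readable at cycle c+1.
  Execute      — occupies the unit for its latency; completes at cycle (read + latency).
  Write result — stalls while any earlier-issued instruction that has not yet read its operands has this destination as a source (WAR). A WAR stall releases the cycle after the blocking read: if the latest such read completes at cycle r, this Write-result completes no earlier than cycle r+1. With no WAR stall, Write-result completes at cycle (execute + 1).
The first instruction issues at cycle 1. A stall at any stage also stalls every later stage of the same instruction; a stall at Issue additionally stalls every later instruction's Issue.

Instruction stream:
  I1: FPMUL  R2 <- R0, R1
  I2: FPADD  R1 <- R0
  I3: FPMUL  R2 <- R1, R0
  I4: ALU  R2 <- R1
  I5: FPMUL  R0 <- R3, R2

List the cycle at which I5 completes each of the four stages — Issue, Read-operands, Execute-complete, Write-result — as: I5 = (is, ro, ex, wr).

I5 = (18, 21, 26, 27)

cycle 1: I1 dispatched to FPMUL
cycle 2: I1 operands ready | I2 dispatched to FPADD
cycle 3: I2 operands ready
cycle 6: I2 complete
cycle 7: I1 complete | R1←I2
cycle 8: R2←I1
cycle 9: I3 dispatched to FPMUL
cycle 10: I3 operands ready
cycle 15: I3 complete
cycle 16: R2←I3
cycle 17: I4 dispatched to ALU
cycle 18: I4 operands ready | I5 dispatched to FPMUL
cycle 19: I4 complete
cycle 20: R2←I4
cycle 21: I5 operands ready
cycle 26: I5 complete
cycle 27: R0←I5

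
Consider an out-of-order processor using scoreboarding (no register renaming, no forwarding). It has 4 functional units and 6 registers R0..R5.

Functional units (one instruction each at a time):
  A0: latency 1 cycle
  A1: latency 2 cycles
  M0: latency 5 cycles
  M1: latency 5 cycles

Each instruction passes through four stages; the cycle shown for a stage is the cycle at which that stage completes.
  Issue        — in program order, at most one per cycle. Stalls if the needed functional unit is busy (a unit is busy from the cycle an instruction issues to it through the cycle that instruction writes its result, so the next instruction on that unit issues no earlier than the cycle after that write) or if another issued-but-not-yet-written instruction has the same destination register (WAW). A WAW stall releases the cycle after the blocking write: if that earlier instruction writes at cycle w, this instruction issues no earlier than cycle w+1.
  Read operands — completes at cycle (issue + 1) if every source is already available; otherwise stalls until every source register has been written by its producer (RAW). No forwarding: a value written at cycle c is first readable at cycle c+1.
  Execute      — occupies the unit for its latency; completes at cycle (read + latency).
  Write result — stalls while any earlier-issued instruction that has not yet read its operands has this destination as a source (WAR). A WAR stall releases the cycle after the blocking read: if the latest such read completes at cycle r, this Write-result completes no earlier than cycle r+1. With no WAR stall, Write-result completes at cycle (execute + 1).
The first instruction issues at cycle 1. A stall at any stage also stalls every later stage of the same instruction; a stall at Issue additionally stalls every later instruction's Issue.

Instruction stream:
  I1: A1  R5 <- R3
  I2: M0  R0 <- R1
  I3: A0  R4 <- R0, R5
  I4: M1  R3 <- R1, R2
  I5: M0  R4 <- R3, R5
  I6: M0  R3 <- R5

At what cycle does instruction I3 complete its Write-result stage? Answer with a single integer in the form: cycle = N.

cycle = 12

c1: I1 issues→A1
c2: I1 reads · I2 issues→M0
c3: I2 reads · I3 issues→A0
c4: I1 exec-done · I4 issues→M1
c5: I1 writes R5 · I4 reads
c8: I2 exec-done
c9: I2 writes R0
c10: I3 reads · I4 exec-done
c11: I3 exec-done · I4 writes R3
c12: I3 writes R4
c13: I5 issues→M0
c14: I5 reads
c19: I5 exec-done
c20: I5 writes R4
c21: I6 issues→M0
c22: I6 reads
c27: I6 exec-done
c28: I6 writes R3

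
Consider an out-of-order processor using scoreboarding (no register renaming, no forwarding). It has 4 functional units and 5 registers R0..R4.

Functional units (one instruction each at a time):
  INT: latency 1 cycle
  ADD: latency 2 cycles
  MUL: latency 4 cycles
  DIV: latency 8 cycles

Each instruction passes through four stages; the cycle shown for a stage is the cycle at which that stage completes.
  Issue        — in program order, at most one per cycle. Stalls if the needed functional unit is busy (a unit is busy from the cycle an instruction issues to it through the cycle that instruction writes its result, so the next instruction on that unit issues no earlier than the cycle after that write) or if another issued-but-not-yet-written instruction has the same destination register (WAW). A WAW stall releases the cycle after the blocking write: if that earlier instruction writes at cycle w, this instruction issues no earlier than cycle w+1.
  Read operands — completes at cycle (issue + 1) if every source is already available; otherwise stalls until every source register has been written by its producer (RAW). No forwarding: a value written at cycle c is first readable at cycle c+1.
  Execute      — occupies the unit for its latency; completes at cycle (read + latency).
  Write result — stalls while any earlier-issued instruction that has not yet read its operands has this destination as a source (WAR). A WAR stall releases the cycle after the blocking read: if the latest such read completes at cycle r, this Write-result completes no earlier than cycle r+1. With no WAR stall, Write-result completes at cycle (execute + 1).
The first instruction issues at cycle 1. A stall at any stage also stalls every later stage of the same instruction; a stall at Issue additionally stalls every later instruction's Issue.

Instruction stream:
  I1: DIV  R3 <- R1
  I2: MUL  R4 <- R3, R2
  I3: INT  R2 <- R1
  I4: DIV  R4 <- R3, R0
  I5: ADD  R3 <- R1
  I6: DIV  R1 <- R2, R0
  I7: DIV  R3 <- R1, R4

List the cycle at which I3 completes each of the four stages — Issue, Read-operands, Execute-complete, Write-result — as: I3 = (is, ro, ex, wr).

1) issue 1, read 2, done 10, write 11
2) issue 2, read 12, done 16, write 17  <RAW R3: wait I1 write@11>
3) issue 3, read 4, done 5, write 13  <WAR R2: wait I2 read@12>
4) issue 18, read 19, done 27, write 28  <WAW R4: wait I2 write@17>
5) issue 19, read 20, done 22, write 23
6) issue 29, read 30, done 38, write 39  <struct: DIV busy until I4 writes@28>
7) issue 40, read 41, done 49, write 50  <struct: DIV busy until I6 writes@39>

I3 = (3, 4, 5, 13)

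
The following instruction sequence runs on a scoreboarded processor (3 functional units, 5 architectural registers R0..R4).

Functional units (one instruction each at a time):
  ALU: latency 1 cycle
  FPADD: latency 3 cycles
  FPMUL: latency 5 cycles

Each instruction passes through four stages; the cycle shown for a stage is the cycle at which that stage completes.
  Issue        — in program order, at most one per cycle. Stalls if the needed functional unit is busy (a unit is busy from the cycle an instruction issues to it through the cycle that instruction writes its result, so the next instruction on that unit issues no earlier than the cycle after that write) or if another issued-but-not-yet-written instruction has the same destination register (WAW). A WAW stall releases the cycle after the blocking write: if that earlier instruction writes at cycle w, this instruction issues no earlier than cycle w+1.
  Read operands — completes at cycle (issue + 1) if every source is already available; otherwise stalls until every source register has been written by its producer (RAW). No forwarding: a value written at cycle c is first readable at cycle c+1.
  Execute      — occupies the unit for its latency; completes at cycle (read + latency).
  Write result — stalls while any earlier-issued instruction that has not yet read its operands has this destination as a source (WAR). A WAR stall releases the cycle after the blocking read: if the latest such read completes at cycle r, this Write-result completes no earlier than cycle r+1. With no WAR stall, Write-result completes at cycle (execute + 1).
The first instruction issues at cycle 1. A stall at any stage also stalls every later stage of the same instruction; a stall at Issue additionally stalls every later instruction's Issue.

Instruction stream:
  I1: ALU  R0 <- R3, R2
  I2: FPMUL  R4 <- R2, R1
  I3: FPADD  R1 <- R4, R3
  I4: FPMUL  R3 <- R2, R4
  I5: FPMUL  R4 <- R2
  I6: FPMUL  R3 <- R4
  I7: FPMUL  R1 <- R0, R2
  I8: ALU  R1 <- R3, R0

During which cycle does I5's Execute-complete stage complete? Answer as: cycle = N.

cycle 1: I1 issues→ALU
cycle 2: I1 reads, I2 issues→FPMUL
cycle 3: I1 exec-done, I2 reads, I3 issues→FPADD
cycle 4: I1 writes R0
cycle 8: I2 exec-done
cycle 9: I2 writes R4
cycle 10: I3 reads, I4 issues→FPMUL
cycle 11: I4 reads
cycle 13: I3 exec-done
cycle 14: I3 writes R1
cycle 16: I4 exec-done
cycle 17: I4 writes R3
cycle 18: I5 issues→FPMUL
cycle 19: I5 reads
cycle 24: I5 exec-done
cycle 25: I5 writes R4
cycle 26: I6 issues→FPMUL
cycle 27: I6 reads
cycle 32: I6 exec-done
cycle 33: I6 writes R3
cycle 34: I7 issues→FPMUL
cycle 35: I7 reads
cycle 40: I7 exec-done
cycle 41: I7 writes R1
cycle 42: I8 issues→ALU
cycle 43: I8 reads
cycle 44: I8 exec-done
cycle 45: I8 writes R1

cycle = 24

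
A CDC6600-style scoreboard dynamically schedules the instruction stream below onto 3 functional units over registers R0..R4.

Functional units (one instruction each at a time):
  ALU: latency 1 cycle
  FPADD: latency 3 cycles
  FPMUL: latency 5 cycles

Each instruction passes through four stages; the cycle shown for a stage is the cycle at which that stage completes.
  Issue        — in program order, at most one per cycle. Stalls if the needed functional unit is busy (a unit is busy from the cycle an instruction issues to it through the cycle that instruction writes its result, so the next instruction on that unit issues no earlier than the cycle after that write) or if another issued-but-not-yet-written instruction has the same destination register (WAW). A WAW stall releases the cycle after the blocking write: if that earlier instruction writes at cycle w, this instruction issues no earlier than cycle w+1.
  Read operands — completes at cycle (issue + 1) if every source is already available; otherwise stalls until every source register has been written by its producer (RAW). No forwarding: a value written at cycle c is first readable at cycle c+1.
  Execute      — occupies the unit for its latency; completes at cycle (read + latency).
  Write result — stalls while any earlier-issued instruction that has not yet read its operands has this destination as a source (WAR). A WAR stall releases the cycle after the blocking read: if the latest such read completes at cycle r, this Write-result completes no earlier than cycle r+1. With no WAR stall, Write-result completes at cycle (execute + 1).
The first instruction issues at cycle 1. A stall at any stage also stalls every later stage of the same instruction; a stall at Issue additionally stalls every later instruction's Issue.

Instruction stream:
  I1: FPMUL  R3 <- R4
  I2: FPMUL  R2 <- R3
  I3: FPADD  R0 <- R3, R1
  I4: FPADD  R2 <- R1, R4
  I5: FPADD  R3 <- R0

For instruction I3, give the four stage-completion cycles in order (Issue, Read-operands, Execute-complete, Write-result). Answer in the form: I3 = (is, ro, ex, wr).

I3 = (10, 11, 14, 15)

I1 -> (1, 2, 7, 8)
I2 -> (9, 10, 15, 16)  // struct: FPMUL busy until I1 writes@8
I3 -> (10, 11, 14, 15)
I4 -> (17, 18, 21, 22)  // WAW R2: wait I2 write@16
I5 -> (23, 24, 27, 28)  // struct: FPADD busy until I4 writes@22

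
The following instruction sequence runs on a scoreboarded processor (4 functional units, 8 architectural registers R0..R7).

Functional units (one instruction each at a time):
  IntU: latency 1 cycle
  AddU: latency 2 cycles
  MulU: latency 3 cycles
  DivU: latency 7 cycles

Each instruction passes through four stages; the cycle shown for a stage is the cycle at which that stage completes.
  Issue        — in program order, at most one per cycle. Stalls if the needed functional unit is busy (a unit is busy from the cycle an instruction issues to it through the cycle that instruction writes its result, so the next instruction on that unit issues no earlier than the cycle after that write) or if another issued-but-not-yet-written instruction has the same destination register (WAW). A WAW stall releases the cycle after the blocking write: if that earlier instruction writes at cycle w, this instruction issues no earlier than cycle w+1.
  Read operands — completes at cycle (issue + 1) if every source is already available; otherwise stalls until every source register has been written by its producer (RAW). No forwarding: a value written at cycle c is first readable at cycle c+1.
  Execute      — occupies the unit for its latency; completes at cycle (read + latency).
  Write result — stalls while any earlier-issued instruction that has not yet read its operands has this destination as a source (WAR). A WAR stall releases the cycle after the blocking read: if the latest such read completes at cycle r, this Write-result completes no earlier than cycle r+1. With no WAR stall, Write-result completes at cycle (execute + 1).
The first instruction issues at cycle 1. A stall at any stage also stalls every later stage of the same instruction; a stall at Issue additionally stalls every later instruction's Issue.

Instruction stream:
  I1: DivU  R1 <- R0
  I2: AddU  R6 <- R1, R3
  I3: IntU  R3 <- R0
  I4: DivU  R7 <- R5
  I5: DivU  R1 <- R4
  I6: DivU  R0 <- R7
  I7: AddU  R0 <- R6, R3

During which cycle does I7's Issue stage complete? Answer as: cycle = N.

I1  is:1  ro:2  ex:9  wr:10
I2  is:2  ro:11  ex:13  wr:14  — RAW R1: wait I1 write@10
I3  is:3  ro:4  ex:5  wr:12  — WAR R3: wait I2 read@11
I4  is:11  ro:12  ex:19  wr:20  — struct: DivU busy until I1 writes@10
I5  is:21  ro:22  ex:29  wr:30  — struct: DivU busy until I4 writes@20
I6  is:31  ro:32  ex:39  wr:40  — struct: DivU busy until I5 writes@30
I7  is:41  ro:42  ex:44  wr:45  — WAW R0: wait I6 write@40

cycle = 41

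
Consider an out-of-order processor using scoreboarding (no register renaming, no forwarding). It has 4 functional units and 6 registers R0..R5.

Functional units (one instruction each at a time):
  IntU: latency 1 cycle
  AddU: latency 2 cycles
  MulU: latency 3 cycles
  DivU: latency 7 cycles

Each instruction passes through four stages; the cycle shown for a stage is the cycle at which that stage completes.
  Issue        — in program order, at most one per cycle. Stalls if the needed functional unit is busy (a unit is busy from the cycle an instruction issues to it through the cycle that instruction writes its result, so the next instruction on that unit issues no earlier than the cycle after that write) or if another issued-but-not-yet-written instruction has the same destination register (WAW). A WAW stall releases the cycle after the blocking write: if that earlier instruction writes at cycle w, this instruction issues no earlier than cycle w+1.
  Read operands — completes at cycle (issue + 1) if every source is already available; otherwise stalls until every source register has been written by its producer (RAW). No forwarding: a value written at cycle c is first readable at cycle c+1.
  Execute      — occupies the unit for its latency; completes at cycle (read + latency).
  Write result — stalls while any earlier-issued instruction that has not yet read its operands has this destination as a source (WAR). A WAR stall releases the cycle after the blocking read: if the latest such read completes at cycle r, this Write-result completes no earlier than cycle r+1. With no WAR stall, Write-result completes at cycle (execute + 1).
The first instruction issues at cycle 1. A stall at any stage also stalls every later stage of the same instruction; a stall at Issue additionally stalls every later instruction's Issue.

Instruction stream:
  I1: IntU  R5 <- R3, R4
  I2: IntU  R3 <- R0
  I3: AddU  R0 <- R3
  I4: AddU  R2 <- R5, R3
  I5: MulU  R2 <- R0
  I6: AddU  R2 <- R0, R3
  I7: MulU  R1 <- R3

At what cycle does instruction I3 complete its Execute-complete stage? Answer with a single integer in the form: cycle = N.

cycle = 11

cycle 1: I1 issues→IntU
cycle 2: I1 reads
cycle 3: I1 exec-done
cycle 4: I1 writes R5
cycle 5: I2 issues→IntU
cycle 6: I2 reads · I3 issues→AddU
cycle 7: I2 exec-done
cycle 8: I2 writes R3
cycle 9: I3 reads
cycle 11: I3 exec-done
cycle 12: I3 writes R0
cycle 13: I4 issues→AddU
cycle 14: I4 reads
cycle 16: I4 exec-done
cycle 17: I4 writes R2
cycle 18: I5 issues→MulU
cycle 19: I5 reads
cycle 22: I5 exec-done
cycle 23: I5 writes R2
cycle 24: I6 issues→AddU
cycle 25: I6 reads · I7 issues→MulU
cycle 26: I7 reads
cycle 27: I6 exec-done
cycle 28: I6 writes R2
cycle 29: I7 exec-done
cycle 30: I7 writes R1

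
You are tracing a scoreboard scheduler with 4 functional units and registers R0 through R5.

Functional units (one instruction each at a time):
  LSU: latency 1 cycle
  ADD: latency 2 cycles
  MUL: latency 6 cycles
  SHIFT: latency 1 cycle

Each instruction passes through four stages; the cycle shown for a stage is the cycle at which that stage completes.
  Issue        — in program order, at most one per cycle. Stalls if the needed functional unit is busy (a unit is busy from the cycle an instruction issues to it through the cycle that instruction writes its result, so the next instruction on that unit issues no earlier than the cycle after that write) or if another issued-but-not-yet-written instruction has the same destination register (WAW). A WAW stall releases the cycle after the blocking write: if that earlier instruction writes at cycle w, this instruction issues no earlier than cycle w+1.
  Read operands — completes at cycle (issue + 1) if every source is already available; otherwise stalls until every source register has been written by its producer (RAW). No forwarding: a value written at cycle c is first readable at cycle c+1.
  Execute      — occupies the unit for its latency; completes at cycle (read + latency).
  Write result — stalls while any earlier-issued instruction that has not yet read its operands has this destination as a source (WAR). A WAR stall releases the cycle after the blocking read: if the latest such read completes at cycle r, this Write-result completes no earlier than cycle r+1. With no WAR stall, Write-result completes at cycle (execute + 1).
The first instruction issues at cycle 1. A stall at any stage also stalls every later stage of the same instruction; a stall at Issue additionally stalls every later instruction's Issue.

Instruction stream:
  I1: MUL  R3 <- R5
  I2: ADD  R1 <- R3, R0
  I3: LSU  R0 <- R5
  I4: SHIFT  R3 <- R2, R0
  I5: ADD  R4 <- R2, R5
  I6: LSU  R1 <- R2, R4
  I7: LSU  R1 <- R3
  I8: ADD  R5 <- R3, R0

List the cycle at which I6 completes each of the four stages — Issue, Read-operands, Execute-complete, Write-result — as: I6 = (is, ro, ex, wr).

I6 = (15, 19, 20, 21)

t=1  I1 dispatched to MUL
t=2  I1 operands ready · I2 dispatched to ADD
t=3  I3 dispatched to LSU
t=4  I3 operands ready
t=5  I3 complete
t=8  I1 complete
t=9  R3←I1
t=10  I2 operands ready · I4 dispatched to SHIFT
t=11  R0←I3
t=12  I2 complete · I4 operands ready
t=13  R1←I2 · I4 complete
t=14  R3←I4 · I5 dispatched to ADD
t=15  I5 operands ready · I6 dispatched to LSU
t=17  I5 complete
t=18  R4←I5
t=19  I6 operands ready
t=20  I6 complete
t=21  R1←I6
t=22  I7 dispatched to LSU
t=23  I7 operands ready · I8 dispatched to ADD
t=24  I7 complete · I8 operands ready
t=25  R1←I7
t=26  I8 complete
t=27  R5←I8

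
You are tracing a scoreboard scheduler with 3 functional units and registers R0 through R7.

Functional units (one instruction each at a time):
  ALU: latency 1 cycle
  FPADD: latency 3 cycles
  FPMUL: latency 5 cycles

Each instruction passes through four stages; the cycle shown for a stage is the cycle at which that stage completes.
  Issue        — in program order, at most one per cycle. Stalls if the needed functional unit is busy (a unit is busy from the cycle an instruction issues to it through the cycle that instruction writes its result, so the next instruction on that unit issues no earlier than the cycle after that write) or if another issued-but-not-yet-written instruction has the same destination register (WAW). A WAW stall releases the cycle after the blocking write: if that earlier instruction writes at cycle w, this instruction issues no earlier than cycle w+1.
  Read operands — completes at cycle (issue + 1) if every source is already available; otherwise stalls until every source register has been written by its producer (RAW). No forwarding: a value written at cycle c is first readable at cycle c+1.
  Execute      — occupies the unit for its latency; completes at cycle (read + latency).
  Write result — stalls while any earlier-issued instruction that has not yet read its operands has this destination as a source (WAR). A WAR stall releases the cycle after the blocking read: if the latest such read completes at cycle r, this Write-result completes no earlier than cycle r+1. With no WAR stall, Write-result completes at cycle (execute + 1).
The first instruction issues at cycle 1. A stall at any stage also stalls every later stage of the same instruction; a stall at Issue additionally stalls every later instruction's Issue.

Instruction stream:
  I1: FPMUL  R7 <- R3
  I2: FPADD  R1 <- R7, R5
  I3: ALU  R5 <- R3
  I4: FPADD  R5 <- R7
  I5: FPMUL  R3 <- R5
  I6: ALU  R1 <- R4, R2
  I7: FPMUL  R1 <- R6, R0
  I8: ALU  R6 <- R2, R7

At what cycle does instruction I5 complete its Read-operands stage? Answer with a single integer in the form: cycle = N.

I1  is:1  ro:2  ex:7  wr:8
I2  is:2  ro:9  ex:12  wr:13  — RAW R7: wait I1 write@8
I3  is:3  ro:4  ex:5  wr:10  — WAR R5: wait I2 read@9
I4  is:14  ro:15  ex:18  wr:19  — struct: FPADD busy until I2 writes@13
I5  is:15  ro:20  ex:25  wr:26  — RAW R5: wait I4 write@19
I6  is:16  ro:17  ex:18  wr:19
I7  is:27  ro:28  ex:33  wr:34  — struct: FPMUL busy until I5 writes@26
I8  is:28  ro:29  ex:30  wr:31

cycle = 20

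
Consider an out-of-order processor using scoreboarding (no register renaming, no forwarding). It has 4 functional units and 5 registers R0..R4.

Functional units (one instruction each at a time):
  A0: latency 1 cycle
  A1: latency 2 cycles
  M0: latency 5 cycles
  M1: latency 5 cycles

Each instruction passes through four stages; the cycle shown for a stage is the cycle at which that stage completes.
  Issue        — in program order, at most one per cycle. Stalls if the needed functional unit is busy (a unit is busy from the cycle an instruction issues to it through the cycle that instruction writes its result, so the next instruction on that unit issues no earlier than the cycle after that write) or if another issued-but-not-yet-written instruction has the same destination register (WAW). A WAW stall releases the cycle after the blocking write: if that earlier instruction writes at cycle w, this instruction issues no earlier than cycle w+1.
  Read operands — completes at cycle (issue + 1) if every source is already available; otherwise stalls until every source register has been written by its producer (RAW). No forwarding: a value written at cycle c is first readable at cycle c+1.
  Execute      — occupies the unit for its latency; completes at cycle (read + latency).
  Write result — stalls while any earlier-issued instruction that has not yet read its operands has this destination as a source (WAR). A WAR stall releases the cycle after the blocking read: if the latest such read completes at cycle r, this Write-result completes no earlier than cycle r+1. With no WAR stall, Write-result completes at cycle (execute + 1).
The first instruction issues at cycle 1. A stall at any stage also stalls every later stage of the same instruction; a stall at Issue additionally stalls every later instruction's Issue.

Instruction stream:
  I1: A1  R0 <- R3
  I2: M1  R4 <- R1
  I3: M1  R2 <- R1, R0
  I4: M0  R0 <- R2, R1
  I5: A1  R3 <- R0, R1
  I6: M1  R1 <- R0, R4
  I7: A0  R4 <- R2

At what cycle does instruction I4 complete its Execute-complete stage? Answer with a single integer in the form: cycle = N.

cycle = 23

1) issue 1, read 2, done 4, write 5
2) issue 2, read 3, done 8, write 9
3) issue 10, read 11, done 16, write 17  <struct: M1 busy until I2 writes@9>
4) issue 11, read 18, done 23, write 24  <RAW R2: wait I3 write@17>
5) issue 12, read 25, done 27, write 28  <RAW R0: wait I4 write@24>
6) issue 18, read 25, done 30, write 31  <struct: M1 busy until I3 writes@17 / RAW R0: wait I4 write@24>
7) issue 19, read 20, done 21, write 26  <WAR R4: wait I6 read@25>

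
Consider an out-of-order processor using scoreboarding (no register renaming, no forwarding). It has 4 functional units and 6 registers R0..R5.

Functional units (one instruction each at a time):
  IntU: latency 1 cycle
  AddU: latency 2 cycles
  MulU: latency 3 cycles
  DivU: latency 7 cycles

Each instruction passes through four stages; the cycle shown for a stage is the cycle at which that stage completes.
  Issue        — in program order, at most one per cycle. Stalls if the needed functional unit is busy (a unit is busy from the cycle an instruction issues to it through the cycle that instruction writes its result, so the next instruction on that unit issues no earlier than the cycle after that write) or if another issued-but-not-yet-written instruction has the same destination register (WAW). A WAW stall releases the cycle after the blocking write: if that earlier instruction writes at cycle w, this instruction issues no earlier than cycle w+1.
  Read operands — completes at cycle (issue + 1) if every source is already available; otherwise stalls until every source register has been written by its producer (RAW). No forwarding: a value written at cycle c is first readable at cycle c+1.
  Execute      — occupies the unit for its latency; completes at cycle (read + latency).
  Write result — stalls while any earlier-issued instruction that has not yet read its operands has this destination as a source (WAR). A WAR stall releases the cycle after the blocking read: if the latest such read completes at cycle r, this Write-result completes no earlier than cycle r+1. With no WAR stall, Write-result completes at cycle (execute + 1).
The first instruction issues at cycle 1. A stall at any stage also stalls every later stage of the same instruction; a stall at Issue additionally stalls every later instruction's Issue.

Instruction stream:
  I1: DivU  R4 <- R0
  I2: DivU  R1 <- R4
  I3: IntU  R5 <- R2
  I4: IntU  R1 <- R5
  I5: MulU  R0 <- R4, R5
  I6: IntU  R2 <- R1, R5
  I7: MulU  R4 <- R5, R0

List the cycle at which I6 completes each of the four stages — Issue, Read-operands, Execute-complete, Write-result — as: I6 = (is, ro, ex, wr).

[1] I1 dispatched to DivU
[2] I1 operands ready
[9] I1 complete
[10] R4←I1
[11] I2 dispatched to DivU
[12] I2 operands ready, I3 dispatched to IntU
[13] I3 operands ready
[14] I3 complete
[15] R5←I3
[19] I2 complete
[20] R1←I2
[21] I4 dispatched to IntU
[22] I4 operands ready, I5 dispatched to MulU
[23] I4 complete, I5 operands ready
[24] R1←I4
[25] I6 dispatched to IntU
[26] I5 complete, I6 operands ready
[27] R0←I5, I6 complete
[28] R2←I6, I7 dispatched to MulU
[29] I7 operands ready
[32] I7 complete
[33] R4←I7

I6 = (25, 26, 27, 28)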